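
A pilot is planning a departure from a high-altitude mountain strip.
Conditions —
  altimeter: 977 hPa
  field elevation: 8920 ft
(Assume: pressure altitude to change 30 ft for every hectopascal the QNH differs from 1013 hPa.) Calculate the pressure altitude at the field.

Pressure correction = (1013 − 977) × 30 = +1080 ft.
Pressure altitude = 8920 + (+1080) = 10000 ft.

10000 ft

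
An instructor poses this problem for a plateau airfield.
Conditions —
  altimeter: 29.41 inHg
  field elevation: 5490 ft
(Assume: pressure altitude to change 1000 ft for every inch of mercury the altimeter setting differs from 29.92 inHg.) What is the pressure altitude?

Pressure correction = (29.92 − 29.41) × 1000 = +510 ft.
Pressure altitude = 5490 + (+510) = 6000 ft.

6000 ft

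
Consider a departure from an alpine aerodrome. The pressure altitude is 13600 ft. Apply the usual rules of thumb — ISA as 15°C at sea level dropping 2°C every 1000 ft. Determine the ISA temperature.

ISA temperature = 15 − 2 × (13600/1000) = 15 − 27.2 = -12.2°C.

-12.2°C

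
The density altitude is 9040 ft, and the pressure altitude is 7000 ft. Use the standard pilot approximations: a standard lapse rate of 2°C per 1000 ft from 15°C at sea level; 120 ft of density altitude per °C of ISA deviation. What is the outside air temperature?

Density altitude − pressure altitude = 9040 − 7000 = +2040 ft.
At 120 ft/°C that is an ISA deviation of 2040/120 = +17°C.
ISA temperature at 7000 ft = 15 − 2 × (7000/1000) = 1°C.
OAT = ISA + deviation = 1 + (+17) = 18°C.

18°C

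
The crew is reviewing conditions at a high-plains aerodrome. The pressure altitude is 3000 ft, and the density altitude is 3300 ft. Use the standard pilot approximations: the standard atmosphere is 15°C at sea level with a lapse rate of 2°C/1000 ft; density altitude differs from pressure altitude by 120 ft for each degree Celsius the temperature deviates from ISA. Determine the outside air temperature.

Density altitude − pressure altitude = 3300 − 3000 = +300 ft.
At 120 ft/°C that is an ISA deviation of 300/120 = +2.5°C.
ISA temperature at 3000 ft = 15 − 2 × (3000/1000) = 9°C.
OAT = ISA + deviation = 9 + (+2.5) = 11.5°C.

11.5°C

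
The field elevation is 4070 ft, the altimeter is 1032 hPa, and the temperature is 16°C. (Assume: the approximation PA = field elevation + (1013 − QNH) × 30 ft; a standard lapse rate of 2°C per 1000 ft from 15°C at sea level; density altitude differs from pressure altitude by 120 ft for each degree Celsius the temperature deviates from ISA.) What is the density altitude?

4460 ft

Pressure altitude = 4070 + (1013 − 1032) × 30 = 4070 + (-570) = 3500 ft.
ISA temperature at 3500 ft = 15 − 2 × (3500/1000) = 8°C.
ISA deviation = 16 − 8 = +8°C.
Density altitude = 3500 + 120 × (8) = 4460 ft.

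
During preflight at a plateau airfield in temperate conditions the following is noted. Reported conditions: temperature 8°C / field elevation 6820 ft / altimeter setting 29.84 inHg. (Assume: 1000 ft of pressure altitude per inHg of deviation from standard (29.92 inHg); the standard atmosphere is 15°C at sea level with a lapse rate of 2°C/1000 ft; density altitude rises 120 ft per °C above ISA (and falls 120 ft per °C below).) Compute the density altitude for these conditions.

7716 ft

Pressure altitude = 6820 + (29.92 − 29.84) × 1000 = 6820 + (+80) = 6900 ft.
ISA temperature at 6900 ft = 15 − 2 × (6900/1000) = 1.2°C.
ISA deviation = 8 − 1.2 = +6.8°C.
Density altitude = 6900 + 120 × (6.8) = 7716 ft.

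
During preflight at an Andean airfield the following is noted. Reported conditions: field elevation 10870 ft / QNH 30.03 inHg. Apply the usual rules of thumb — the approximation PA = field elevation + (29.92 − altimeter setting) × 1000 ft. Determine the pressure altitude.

Pressure correction = (29.92 − 30.03) × 1000 = -110 ft.
Pressure altitude = 10870 + (-110) = 10760 ft.

10760 ft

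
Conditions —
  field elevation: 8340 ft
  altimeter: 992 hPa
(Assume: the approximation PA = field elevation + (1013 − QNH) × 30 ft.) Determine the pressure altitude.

8970 ft

Pressure correction = (1013 − 992) × 30 = +630 ft.
Pressure altitude = 8340 + (+630) = 8970 ft.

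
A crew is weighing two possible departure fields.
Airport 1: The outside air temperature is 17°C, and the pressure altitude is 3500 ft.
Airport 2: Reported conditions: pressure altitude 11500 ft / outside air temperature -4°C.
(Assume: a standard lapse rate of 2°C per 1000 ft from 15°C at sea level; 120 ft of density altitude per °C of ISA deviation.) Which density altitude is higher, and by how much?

Airport 2 by 7400 ft

Airport 1: ISA temp = 8°C, deviation +9°C, DA = 3500 + 120 × 9 = 4580 ft.
Airport 2: ISA temp = -8°C, deviation +4°C, DA = 11500 + 120 × 4 = 11980 ft.
Airport 2 is higher by 11980 − 4580 = 7400 ft.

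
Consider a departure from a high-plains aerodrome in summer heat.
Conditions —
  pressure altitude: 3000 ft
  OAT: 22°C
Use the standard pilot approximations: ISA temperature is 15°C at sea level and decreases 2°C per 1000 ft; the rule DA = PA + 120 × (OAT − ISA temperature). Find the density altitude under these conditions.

ISA temperature at 3000 ft = 15 − 2 × (3000/1000) = 9°C.
ISA deviation = 22 − 9 = +13°C.
Density altitude = 3000 + 120 × (13) = 3000 + (+1560) = 4560 ft.

4560 ft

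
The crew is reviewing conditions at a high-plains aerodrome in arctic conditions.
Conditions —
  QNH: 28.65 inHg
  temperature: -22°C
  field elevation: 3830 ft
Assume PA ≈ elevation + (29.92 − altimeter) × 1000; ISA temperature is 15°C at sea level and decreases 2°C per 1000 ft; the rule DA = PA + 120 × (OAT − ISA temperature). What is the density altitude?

Pressure altitude = 3830 + (29.92 − 28.65) × 1000 = 3830 + (+1270) = 5100 ft.
ISA temperature at 5100 ft = 15 − 2 × (5100/1000) = 4.8°C.
ISA deviation = -22 − 4.8 = -26.8°C.
Density altitude = 5100 + 120 × (-26.8) = 1884 ft.

1884 ft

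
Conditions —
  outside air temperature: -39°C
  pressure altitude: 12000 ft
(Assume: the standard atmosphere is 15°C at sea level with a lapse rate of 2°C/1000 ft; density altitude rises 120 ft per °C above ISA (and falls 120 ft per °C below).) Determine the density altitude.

8400 ft

ISA temperature at 12000 ft = 15 − 2 × (12000/1000) = -9°C.
ISA deviation = -39 − (-9) = -30°C.
Density altitude = 12000 + 120 × (-30) = 12000 + (-3600) = 8400 ft.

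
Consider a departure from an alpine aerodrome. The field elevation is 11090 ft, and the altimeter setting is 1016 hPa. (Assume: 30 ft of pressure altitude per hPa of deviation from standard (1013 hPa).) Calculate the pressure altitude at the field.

11000 ft

Pressure correction = (1013 − 1016) × 30 = -90 ft.
Pressure altitude = 11090 + (-90) = 11000 ft.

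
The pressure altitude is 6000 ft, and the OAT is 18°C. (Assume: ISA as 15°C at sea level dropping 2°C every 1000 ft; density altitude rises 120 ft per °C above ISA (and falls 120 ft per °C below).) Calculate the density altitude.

7800 ft

ISA temperature at 6000 ft = 15 − 2 × (6000/1000) = 3°C.
ISA deviation = 18 − 3 = +15°C.
Density altitude = 6000 + 120 × (15) = 6000 + (+1800) = 7800 ft.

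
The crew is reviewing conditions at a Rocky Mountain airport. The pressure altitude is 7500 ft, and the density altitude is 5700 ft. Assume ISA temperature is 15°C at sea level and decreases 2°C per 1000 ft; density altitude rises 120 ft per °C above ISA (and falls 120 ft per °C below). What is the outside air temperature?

-15°C

Density altitude − pressure altitude = 5700 − 7500 = -1800 ft.
At 120 ft/°C that is an ISA deviation of -1800/120 = -15°C.
ISA temperature at 7500 ft = 15 − 2 × (7500/1000) = 0°C.
OAT = ISA + deviation = 0 + (-15) = -15°C.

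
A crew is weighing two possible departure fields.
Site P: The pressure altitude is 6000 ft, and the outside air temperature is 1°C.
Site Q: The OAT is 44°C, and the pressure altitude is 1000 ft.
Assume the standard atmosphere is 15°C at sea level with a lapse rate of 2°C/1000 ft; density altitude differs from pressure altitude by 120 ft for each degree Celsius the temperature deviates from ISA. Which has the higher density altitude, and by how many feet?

Site P by 1040 ft

Site P: ISA temp = 3°C, deviation -2°C, DA = 6000 + 120 × (-2) = 5760 ft.
Site Q: ISA temp = 13°C, deviation +31°C, DA = 1000 + 120 × 31 = 4720 ft.
Site P is higher by 5760 − 4720 = 1040 ft.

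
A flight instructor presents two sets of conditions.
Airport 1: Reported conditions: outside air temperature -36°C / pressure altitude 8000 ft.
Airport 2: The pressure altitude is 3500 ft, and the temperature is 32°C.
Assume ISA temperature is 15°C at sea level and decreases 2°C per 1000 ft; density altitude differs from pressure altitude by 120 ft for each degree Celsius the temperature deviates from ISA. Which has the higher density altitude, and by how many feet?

Airport 1: ISA temp = -1°C, deviation -35°C, DA = 8000 + 120 × (-35) = 3800 ft.
Airport 2: ISA temp = 8°C, deviation +24°C, DA = 3500 + 120 × 24 = 6380 ft.
Airport 2 is higher by 6380 − 3800 = 2580 ft.

Airport 2 by 2580 ft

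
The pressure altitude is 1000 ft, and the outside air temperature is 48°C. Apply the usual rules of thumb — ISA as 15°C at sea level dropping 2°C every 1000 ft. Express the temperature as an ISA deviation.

ISA+35°C

ISA temperature at 1000 ft = 15 − 2 × (1000/1000) = 13°C.
Deviation = OAT − ISA = 48 − 13 = +35°C.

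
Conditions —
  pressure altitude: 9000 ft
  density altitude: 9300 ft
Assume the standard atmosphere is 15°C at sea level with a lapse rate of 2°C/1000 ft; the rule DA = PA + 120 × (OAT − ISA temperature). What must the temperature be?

Density altitude − pressure altitude = 9300 − 9000 = +300 ft.
At 120 ft/°C that is an ISA deviation of 300/120 = +2.5°C.
ISA temperature at 9000 ft = 15 − 2 × (9000/1000) = -3°C.
OAT = ISA + deviation = -3 + (+2.5) = -0.5°C.

-0.5°C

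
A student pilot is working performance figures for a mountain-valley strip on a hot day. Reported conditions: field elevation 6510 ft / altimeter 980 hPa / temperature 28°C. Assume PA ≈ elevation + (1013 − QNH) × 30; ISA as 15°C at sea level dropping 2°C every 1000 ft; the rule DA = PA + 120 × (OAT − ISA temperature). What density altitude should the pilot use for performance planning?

10860 ft

Pressure altitude = 6510 + (1013 − 980) × 30 = 6510 + (+990) = 7500 ft.
ISA temperature at 7500 ft = 15 − 2 × (7500/1000) = 0°C.
ISA deviation = 28 − 0 = +28°C.
Density altitude = 7500 + 120 × (28) = 10860 ft.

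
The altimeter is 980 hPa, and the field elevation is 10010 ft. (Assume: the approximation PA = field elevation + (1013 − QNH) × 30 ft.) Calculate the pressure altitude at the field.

Pressure correction = (1013 − 980) × 30 = +990 ft.
Pressure altitude = 10010 + (+990) = 11000 ft.

11000 ft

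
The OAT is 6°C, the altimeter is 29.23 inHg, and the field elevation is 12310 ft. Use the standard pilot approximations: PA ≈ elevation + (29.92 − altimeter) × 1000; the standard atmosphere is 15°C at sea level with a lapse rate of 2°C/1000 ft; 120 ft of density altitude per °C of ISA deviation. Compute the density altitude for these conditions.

15040 ft

Pressure altitude = 12310 + (29.92 − 29.23) × 1000 = 12310 + (+690) = 13000 ft.
ISA temperature at 13000 ft = 15 − 2 × (13000/1000) = -11°C.
ISA deviation = 6 − (-11) = +17°C.
Density altitude = 13000 + 120 × (17) = 15040 ft.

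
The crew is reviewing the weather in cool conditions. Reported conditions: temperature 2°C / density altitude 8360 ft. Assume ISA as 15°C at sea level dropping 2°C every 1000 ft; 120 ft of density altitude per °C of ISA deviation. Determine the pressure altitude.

8000 ft

DA = PA + 120 × (OAT − (15 − 2·PA/1000)) = PA + 120·OAT − 1800 + 0.24·PA = 1.24·PA + 120·OAT − 1800.
So 1.24·PA = 8360 − 120 × 2 + 1800 = 9920.
PA = 9920 / 1.24 = 8000 ft.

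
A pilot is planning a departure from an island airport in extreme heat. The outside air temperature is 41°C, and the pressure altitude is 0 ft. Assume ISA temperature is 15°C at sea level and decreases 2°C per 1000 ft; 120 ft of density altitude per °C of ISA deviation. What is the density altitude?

3120 ft

ISA temperature at 0 ft = 15 − 2 × (0/1000) = 15°C.
ISA deviation = 41 − 15 = +26°C.
Density altitude = 0 + 120 × (26) = 0 + (+3120) = 3120 ft.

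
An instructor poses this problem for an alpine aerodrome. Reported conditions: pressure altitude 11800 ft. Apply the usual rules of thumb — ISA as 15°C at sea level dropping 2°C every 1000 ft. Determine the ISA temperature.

ISA temperature = 15 − 2 × (11800/1000) = 15 − 23.6 = -8.6°C.

-8.6°C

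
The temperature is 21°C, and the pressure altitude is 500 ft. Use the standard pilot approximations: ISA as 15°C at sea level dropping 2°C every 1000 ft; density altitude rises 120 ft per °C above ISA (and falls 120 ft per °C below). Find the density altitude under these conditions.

ISA temperature at 500 ft = 15 − 2 × (500/1000) = 14°C.
ISA deviation = 21 − 14 = +7°C.
Density altitude = 500 + 120 × (7) = 500 + (+840) = 1340 ft.

1340 ft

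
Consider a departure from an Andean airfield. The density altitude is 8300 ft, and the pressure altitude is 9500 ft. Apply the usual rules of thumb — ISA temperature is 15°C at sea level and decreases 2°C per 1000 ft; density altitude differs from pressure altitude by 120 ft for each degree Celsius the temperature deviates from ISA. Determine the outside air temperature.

Density altitude − pressure altitude = 8300 − 9500 = -1200 ft.
At 120 ft/°C that is an ISA deviation of -1200/120 = -10°C.
ISA temperature at 9500 ft = 15 − 2 × (9500/1000) = -4°C.
OAT = ISA + deviation = -4 + (-10) = -14°C.

-14°C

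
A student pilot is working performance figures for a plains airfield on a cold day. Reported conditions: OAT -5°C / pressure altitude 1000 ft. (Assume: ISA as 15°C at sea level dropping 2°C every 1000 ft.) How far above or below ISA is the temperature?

ISA temperature at 1000 ft = 15 − 2 × (1000/1000) = 13°C.
Deviation = OAT − ISA = -5 − 13 = -18°C.

ISA-18°C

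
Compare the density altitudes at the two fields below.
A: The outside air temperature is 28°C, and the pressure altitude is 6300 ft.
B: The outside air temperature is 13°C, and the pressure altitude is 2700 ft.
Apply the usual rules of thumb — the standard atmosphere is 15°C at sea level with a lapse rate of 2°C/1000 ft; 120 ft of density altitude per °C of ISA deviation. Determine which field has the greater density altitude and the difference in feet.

A: ISA temp = 2.4°C, deviation +25.6°C, DA = 6300 + 120 × 25.6 = 9372 ft.
B: ISA temp = 9.6°C, deviation +3.4°C, DA = 2700 + 120 × 3.4 = 3108 ft.
A is higher by 9372 − 3108 = 6264 ft.

A by 6264 ft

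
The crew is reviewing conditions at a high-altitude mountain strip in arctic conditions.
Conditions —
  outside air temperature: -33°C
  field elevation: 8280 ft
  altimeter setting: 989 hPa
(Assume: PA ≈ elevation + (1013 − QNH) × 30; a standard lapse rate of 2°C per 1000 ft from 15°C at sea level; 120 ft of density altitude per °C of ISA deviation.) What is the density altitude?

Pressure altitude = 8280 + (1013 − 989) × 30 = 8280 + (+720) = 9000 ft.
ISA temperature at 9000 ft = 15 − 2 × (9000/1000) = -3°C.
ISA deviation = -33 − (-3) = -30°C.
Density altitude = 9000 + 120 × (-30) = 5400 ft.

5400 ft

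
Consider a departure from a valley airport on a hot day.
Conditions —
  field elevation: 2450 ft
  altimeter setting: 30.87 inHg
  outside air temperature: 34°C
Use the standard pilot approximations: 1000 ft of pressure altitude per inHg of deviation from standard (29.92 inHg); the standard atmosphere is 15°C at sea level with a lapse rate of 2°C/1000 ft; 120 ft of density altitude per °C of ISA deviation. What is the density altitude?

Pressure altitude = 2450 + (29.92 − 30.87) × 1000 = 2450 + (-950) = 1500 ft.
ISA temperature at 1500 ft = 15 − 2 × (1500/1000) = 12°C.
ISA deviation = 34 − 12 = +22°C.
Density altitude = 1500 + 120 × (22) = 4140 ft.

4140 ft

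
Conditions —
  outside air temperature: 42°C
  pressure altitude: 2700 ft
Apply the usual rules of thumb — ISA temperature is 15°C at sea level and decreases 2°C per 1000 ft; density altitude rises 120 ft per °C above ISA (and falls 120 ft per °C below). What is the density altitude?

ISA temperature at 2700 ft = 15 − 2 × (2700/1000) = 9.6°C.
ISA deviation = 42 − 9.6 = +32.4°C.
Density altitude = 2700 + 120 × (32.4) = 2700 + (+3888) = 6588 ft.

6588 ft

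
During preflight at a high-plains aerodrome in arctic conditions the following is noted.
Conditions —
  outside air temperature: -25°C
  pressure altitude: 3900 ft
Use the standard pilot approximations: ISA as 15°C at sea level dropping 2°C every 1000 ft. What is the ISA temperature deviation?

ISA temperature at 3900 ft = 15 − 2 × (3900/1000) = 7.2°C.
Deviation = OAT − ISA = -25 − 7.2 = -32.2°C.

ISA-32.2°C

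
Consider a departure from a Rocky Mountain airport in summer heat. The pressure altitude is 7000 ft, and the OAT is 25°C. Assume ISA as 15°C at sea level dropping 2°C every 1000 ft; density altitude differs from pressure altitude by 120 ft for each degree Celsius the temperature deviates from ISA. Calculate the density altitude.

ISA temperature at 7000 ft = 15 − 2 × (7000/1000) = 1°C.
ISA deviation = 25 − 1 = +24°C.
Density altitude = 7000 + 120 × (24) = 7000 + (+2880) = 9880 ft.

9880 ft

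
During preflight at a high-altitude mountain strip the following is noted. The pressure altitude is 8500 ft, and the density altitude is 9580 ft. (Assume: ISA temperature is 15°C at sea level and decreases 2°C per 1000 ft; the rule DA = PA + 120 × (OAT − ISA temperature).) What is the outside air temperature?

7°C

Density altitude − pressure altitude = 9580 − 8500 = +1080 ft.
At 120 ft/°C that is an ISA deviation of 1080/120 = +9°C.
ISA temperature at 8500 ft = 15 − 2 × (8500/1000) = -2°C.
OAT = ISA + deviation = -2 + (+9) = 7°C.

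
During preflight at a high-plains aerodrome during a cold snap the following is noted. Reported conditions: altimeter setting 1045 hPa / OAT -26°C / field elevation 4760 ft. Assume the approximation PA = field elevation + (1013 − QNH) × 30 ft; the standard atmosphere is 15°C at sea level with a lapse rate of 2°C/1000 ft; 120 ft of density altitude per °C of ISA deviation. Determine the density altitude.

-208 ft

Pressure altitude = 4760 + (1013 − 1045) × 30 = 4760 + (-960) = 3800 ft.
ISA temperature at 3800 ft = 15 − 2 × (3800/1000) = 7.4°C.
ISA deviation = -26 − 7.4 = -33.4°C.
Density altitude = 3800 + 120 × (-33.4) = -208 ft.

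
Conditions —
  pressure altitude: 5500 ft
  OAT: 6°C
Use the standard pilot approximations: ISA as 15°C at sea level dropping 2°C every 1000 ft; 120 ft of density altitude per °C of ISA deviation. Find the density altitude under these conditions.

5740 ft

ISA temperature at 5500 ft = 15 − 2 × (5500/1000) = 4°C.
ISA deviation = 6 − 4 = +2°C.
Density altitude = 5500 + 120 × (2) = 5500 + (+240) = 5740 ft.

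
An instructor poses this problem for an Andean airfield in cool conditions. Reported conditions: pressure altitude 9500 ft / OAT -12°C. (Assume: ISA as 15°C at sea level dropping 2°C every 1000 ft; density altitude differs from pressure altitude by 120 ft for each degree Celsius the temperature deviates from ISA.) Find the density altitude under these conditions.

ISA temperature at 9500 ft = 15 − 2 × (9500/1000) = -4°C.
ISA deviation = -12 − (-4) = -8°C.
Density altitude = 9500 + 120 × (-8) = 9500 + (-960) = 8540 ft.

8540 ft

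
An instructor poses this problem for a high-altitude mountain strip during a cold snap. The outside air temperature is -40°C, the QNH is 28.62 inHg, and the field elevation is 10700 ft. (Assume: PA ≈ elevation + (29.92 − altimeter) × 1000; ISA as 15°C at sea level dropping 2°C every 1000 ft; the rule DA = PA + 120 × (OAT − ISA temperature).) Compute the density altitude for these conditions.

Pressure altitude = 10700 + (29.92 − 28.62) × 1000 = 10700 + (+1300) = 12000 ft.
ISA temperature at 12000 ft = 15 − 2 × (12000/1000) = -9°C.
ISA deviation = -40 − (-9) = -31°C.
Density altitude = 12000 + 120 × (-31) = 8280 ft.

8280 ft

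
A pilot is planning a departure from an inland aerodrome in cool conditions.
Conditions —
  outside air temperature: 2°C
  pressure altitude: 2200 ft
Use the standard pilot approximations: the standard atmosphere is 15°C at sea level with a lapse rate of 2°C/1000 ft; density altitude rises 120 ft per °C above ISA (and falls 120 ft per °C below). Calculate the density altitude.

ISA temperature at 2200 ft = 15 − 2 × (2200/1000) = 10.6°C.
ISA deviation = 2 − 10.6 = -8.6°C.
Density altitude = 2200 + 120 × (-8.6) = 2200 + (-1032) = 1168 ft.

1168 ft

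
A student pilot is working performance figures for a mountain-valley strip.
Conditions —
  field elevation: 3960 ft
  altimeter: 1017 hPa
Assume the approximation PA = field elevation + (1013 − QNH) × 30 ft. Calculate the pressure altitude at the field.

Pressure correction = (1013 − 1017) × 30 = -120 ft.
Pressure altitude = 3960 + (-120) = 3840 ft.

3840 ft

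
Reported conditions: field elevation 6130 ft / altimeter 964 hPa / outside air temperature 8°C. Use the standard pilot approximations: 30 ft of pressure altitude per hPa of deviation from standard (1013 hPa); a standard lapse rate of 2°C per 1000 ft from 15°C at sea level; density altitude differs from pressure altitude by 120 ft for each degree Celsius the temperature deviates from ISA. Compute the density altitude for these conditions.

Pressure altitude = 6130 + (1013 − 964) × 30 = 6130 + (+1470) = 7600 ft.
ISA temperature at 7600 ft = 15 − 2 × (7600/1000) = -0.2°C.
ISA deviation = 8 − (-0.2) = +8.2°C.
Density altitude = 7600 + 120 × (8.2) = 8584 ft.

8584 ft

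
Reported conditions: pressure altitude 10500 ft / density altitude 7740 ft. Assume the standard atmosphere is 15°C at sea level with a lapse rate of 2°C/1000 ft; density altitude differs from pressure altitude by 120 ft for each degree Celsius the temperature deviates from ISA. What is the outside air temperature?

-29°C

Density altitude − pressure altitude = 7740 − 10500 = -2760 ft.
At 120 ft/°C that is an ISA deviation of -2760/120 = -23°C.
ISA temperature at 10500 ft = 15 − 2 × (10500/1000) = -6°C.
OAT = ISA + deviation = -6 + (-23) = -29°C.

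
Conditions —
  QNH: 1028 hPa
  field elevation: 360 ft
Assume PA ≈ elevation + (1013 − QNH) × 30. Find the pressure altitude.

Pressure correction = (1013 − 1028) × 30 = -450 ft.
Pressure altitude = 360 + (-450) = -90 ft.

-90 ft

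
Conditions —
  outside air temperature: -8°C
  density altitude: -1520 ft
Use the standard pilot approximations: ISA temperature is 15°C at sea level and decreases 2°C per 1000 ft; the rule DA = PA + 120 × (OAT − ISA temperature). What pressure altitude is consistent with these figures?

DA = PA + 120 × (OAT − (15 − 2·PA/1000)) = PA + 120·OAT − 1800 + 0.24·PA = 1.24·PA + 120·OAT − 1800.
So 1.24·PA = -1520 − 120 × (-8) + 1800 = 1240.
PA = 1240 / 1.24 = 1000 ft.

1000 ft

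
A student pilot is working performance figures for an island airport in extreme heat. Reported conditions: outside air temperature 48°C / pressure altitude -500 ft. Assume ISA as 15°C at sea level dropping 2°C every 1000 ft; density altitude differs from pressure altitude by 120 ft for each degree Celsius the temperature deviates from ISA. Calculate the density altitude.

ISA temperature at -500 ft = 15 − 2 × (-500/1000) = 16°C.
ISA deviation = 48 − 16 = +32°C.
Density altitude = -500 + 120 × (32) = -500 + (+3840) = 3340 ft.

3340 ft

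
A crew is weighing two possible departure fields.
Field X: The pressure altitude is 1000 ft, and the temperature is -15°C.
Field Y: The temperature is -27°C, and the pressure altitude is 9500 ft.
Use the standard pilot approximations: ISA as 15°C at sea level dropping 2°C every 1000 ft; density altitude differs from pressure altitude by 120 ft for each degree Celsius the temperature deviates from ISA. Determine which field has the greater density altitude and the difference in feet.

Field Y by 9100 ft

Field X: ISA temp = 13°C, deviation -28°C, DA = 1000 + 120 × (-28) = -2360 ft.
Field Y: ISA temp = -4°C, deviation -23°C, DA = 9500 + 120 × (-23) = 6740 ft.
Field Y is higher by 6740 − (-2360) = 9100 ft.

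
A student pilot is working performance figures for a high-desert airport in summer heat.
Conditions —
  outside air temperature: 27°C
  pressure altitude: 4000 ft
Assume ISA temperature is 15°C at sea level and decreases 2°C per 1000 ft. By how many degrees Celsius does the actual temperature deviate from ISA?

ISA+20°C

ISA temperature at 4000 ft = 15 − 2 × (4000/1000) = 7°C.
Deviation = OAT − ISA = 27 − 7 = +20°C.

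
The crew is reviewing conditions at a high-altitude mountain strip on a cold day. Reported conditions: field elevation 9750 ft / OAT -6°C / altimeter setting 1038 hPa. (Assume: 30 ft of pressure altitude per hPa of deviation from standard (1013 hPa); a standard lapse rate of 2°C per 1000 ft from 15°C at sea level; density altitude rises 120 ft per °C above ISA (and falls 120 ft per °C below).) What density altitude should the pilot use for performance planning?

Pressure altitude = 9750 + (1013 − 1038) × 30 = 9750 + (-750) = 9000 ft.
ISA temperature at 9000 ft = 15 − 2 × (9000/1000) = -3°C.
ISA deviation = -6 − (-3) = -3°C.
Density altitude = 9000 + 120 × (-3) = 8640 ft.

8640 ft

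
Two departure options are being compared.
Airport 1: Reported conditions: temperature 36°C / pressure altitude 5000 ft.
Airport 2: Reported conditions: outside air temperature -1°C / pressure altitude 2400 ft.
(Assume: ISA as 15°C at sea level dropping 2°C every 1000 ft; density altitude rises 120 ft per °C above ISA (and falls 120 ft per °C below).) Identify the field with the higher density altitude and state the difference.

Airport 1: ISA temp = 5°C, deviation +31°C, DA = 5000 + 120 × 31 = 8720 ft.
Airport 2: ISA temp = 10.2°C, deviation -11.2°C, DA = 2400 + 120 × (-11.2) = 1056 ft.
Airport 1 is higher by 8720 − 1056 = 7664 ft.

Airport 1 by 7664 ft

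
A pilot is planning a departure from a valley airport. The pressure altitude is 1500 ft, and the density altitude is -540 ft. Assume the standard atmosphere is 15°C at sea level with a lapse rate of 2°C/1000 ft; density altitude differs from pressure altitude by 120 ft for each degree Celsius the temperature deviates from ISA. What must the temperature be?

-5°C

Density altitude − pressure altitude = -540 − 1500 = -2040 ft.
At 120 ft/°C that is an ISA deviation of -2040/120 = -17°C.
ISA temperature at 1500 ft = 15 − 2 × (1500/1000) = 12°C.
OAT = ISA + deviation = 12 + (-17) = -5°C.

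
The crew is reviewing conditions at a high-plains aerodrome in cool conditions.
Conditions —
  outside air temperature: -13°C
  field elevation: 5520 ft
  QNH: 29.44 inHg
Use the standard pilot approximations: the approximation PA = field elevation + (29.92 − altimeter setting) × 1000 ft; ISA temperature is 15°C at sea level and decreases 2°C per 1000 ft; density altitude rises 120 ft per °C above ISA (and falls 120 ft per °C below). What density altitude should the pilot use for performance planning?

4080 ft

Pressure altitude = 5520 + (29.92 − 29.44) × 1000 = 5520 + (+480) = 6000 ft.
ISA temperature at 6000 ft = 15 − 2 × (6000/1000) = 3°C.
ISA deviation = -13 − 3 = -16°C.
Density altitude = 6000 + 120 × (-16) = 4080 ft.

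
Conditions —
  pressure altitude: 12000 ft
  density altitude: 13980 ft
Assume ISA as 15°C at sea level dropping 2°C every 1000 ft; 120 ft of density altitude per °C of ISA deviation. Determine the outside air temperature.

7.5°C

Density altitude − pressure altitude = 13980 − 12000 = +1980 ft.
At 120 ft/°C that is an ISA deviation of 1980/120 = +16.5°C.
ISA temperature at 12000 ft = 15 − 2 × (12000/1000) = -9°C.
OAT = ISA + deviation = -9 + (+16.5) = 7.5°C.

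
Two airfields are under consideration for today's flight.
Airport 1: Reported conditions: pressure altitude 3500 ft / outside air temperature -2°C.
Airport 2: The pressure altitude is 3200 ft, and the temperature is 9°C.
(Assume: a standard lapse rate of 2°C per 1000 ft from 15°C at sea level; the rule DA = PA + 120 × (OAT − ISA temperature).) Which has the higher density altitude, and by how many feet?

Airport 1: ISA temp = 8°C, deviation -10°C, DA = 3500 + 120 × (-10) = 2300 ft.
Airport 2: ISA temp = 8.6°C, deviation +0.4°C, DA = 3200 + 120 × 0.4 = 3248 ft.
Airport 2 is higher by 3248 − 2300 = 948 ft.

Airport 2 by 948 ft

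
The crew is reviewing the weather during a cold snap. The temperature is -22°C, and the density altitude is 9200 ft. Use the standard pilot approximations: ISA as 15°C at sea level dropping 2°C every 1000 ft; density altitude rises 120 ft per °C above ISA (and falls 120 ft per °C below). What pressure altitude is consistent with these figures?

11000 ft

DA = PA + 120 × (OAT − (15 − 2·PA/1000)) = PA + 120·OAT − 1800 + 0.24·PA = 1.24·PA + 120·OAT − 1800.
So 1.24·PA = 9200 − 120 × (-22) + 1800 = 13640.
PA = 13640 / 1.24 = 11000 ft.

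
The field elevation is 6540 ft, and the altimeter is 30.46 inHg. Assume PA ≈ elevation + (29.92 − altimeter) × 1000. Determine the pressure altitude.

Pressure correction = (29.92 − 30.46) × 1000 = -540 ft.
Pressure altitude = 6540 + (-540) = 6000 ft.

6000 ft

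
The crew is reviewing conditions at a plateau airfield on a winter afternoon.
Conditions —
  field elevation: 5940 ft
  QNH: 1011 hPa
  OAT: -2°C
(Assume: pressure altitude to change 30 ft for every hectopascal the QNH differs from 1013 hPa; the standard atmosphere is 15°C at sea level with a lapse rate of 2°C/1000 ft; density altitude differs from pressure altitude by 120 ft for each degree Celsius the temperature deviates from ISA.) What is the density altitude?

5400 ft

Pressure altitude = 5940 + (1013 − 1011) × 30 = 5940 + (+60) = 6000 ft.
ISA temperature at 6000 ft = 15 − 2 × (6000/1000) = 3°C.
ISA deviation = -2 − 3 = -5°C.
Density altitude = 6000 + 120 × (-5) = 5400 ft.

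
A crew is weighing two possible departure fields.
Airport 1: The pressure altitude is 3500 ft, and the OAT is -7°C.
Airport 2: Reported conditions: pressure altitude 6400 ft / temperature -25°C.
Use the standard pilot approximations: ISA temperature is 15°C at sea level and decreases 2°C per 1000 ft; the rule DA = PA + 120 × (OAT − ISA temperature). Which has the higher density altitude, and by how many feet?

Airport 2 by 1436 ft

Airport 1: ISA temp = 8°C, deviation -15°C, DA = 3500 + 120 × (-15) = 1700 ft.
Airport 2: ISA temp = 2.2°C, deviation -27.2°C, DA = 6400 + 120 × (-27.2) = 3136 ft.
Airport 2 is higher by 3136 − 1700 = 1436 ft.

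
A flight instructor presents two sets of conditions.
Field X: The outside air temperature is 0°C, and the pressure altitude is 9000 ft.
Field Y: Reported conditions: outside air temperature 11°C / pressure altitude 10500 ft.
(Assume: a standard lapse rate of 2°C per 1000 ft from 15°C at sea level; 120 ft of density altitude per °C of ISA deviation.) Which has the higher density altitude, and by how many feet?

Field X: ISA temp = -3°C, deviation +3°C, DA = 9000 + 120 × 3 = 9360 ft.
Field Y: ISA temp = -6°C, deviation +17°C, DA = 10500 + 120 × 17 = 12540 ft.
Field Y is higher by 12540 − 9360 = 3180 ft.

Field Y by 3180 ft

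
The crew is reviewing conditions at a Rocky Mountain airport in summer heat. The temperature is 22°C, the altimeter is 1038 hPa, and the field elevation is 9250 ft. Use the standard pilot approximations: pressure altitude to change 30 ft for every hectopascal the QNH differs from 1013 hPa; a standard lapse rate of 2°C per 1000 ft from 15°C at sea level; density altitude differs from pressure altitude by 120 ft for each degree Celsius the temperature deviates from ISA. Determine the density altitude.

11380 ft

Pressure altitude = 9250 + (1013 − 1038) × 30 = 9250 + (-750) = 8500 ft.
ISA temperature at 8500 ft = 15 − 2 × (8500/1000) = -2°C.
ISA deviation = 22 − (-2) = +24°C.
Density altitude = 8500 + 120 × (24) = 11380 ft.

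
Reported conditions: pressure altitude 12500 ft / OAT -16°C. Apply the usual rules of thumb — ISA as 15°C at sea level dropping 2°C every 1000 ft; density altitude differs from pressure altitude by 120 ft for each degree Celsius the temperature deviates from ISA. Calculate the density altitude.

11780 ft

ISA temperature at 12500 ft = 15 − 2 × (12500/1000) = -10°C.
ISA deviation = -16 − (-10) = -6°C.
Density altitude = 12500 + 120 × (-6) = 12500 + (-720) = 11780 ft.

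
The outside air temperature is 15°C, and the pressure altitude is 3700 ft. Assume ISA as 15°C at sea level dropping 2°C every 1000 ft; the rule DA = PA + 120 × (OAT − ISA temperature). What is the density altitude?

ISA temperature at 3700 ft = 15 − 2 × (3700/1000) = 7.6°C.
ISA deviation = 15 − 7.6 = +7.4°C.
Density altitude = 3700 + 120 × (7.4) = 3700 + (+888) = 4588 ft.

4588 ft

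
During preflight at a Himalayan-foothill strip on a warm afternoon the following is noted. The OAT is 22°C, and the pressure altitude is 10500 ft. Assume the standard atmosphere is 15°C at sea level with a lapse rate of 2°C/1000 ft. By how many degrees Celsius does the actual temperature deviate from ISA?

ISA+28°C

ISA temperature at 10500 ft = 15 − 2 × (10500/1000) = -6°C.
Deviation = OAT − ISA = 22 − (-6) = +28°C.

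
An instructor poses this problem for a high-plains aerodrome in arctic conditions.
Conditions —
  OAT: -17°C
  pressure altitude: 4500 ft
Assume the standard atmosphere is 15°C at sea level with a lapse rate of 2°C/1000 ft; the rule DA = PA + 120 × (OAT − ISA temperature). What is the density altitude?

ISA temperature at 4500 ft = 15 − 2 × (4500/1000) = 6°C.
ISA deviation = -17 − 6 = -23°C.
Density altitude = 4500 + 120 × (-23) = 4500 + (-2760) = 1740 ft.

1740 ft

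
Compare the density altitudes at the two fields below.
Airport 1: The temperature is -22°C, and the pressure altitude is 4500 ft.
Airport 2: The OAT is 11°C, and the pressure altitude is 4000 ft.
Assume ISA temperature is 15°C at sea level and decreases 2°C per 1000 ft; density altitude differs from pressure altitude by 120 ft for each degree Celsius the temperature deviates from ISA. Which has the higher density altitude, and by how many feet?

Airport 1: ISA temp = 6°C, deviation -28°C, DA = 4500 + 120 × (-28) = 1140 ft.
Airport 2: ISA temp = 7°C, deviation +4°C, DA = 4000 + 120 × 4 = 4480 ft.
Airport 2 is higher by 4480 − 1140 = 3340 ft.

Airport 2 by 3340 ft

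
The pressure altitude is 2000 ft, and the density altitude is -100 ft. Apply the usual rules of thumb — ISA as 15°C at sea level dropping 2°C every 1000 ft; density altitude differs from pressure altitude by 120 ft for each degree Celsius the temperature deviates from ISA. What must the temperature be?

Density altitude − pressure altitude = -100 − 2000 = -2100 ft.
At 120 ft/°C that is an ISA deviation of -2100/120 = -17.5°C.
ISA temperature at 2000 ft = 15 − 2 × (2000/1000) = 11°C.
OAT = ISA + deviation = 11 + (-17.5) = -6.5°C.

-6.5°C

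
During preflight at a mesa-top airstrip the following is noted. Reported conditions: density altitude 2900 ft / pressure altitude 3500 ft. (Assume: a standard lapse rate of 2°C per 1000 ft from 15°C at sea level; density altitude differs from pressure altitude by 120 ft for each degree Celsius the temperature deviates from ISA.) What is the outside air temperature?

3°C

Density altitude − pressure altitude = 2900 − 3500 = -600 ft.
At 120 ft/°C that is an ISA deviation of -600/120 = -5°C.
ISA temperature at 3500 ft = 15 − 2 × (3500/1000) = 8°C.
OAT = ISA + deviation = 8 + (-5) = 3°C.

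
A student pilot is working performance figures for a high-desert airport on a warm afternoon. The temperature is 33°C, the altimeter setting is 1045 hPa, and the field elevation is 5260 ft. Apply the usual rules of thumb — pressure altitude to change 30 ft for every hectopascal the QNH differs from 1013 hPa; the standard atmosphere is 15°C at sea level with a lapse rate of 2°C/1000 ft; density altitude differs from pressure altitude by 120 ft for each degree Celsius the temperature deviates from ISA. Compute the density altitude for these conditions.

7492 ft

Pressure altitude = 5260 + (1013 − 1045) × 30 = 5260 + (-960) = 4300 ft.
ISA temperature at 4300 ft = 15 − 2 × (4300/1000) = 6.4°C.
ISA deviation = 33 − 6.4 = +26.6°C.
Density altitude = 4300 + 120 × (26.6) = 7492 ft.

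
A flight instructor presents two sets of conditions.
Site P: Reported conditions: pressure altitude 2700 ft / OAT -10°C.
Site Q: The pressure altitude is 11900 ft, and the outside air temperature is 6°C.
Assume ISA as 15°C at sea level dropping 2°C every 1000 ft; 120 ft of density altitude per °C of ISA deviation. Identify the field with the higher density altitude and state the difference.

Site P: ISA temp = 9.6°C, deviation -19.6°C, DA = 2700 + 120 × (-19.6) = 348 ft.
Site Q: ISA temp = -8.8°C, deviation +14.8°C, DA = 11900 + 120 × 14.8 = 13676 ft.
Site Q is higher by 13676 − 348 = 13328 ft.

Site Q by 13328 ft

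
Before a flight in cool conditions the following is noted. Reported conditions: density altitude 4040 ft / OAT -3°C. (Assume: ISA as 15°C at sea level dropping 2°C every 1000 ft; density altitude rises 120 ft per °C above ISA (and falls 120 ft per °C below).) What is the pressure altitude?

5000 ft

DA = PA + 120 × (OAT − (15 − 2·PA/1000)) = PA + 120·OAT − 1800 + 0.24·PA = 1.24·PA + 120·OAT − 1800.
So 1.24·PA = 4040 − 120 × (-3) + 1800 = 6200.
PA = 6200 / 1.24 = 5000 ft.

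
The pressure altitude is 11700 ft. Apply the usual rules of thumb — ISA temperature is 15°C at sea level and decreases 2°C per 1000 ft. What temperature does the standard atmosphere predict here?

ISA temperature = 15 − 2 × (11700/1000) = 15 − 23.4 = -8.4°C.

-8.4°C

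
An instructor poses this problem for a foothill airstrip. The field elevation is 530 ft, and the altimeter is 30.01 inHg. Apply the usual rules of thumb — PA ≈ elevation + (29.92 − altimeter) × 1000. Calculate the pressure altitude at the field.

Pressure correction = (29.92 − 30.01) × 1000 = -90 ft.
Pressure altitude = 530 + (-90) = 440 ft.

440 ft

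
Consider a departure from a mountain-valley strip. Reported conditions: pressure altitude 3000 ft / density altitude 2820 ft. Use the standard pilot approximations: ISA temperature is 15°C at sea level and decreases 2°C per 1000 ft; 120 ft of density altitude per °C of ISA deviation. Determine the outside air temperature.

Density altitude − pressure altitude = 2820 − 3000 = -180 ft.
At 120 ft/°C that is an ISA deviation of -180/120 = -1.5°C.
ISA temperature at 3000 ft = 15 − 2 × (3000/1000) = 9°C.
OAT = ISA + deviation = 9 + (-1.5) = 7.5°C.

7.5°C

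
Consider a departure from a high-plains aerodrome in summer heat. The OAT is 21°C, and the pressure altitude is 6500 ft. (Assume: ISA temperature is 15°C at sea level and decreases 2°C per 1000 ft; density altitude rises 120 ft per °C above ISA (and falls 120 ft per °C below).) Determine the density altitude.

ISA temperature at 6500 ft = 15 − 2 × (6500/1000) = 2°C.
ISA deviation = 21 − 2 = +19°C.
Density altitude = 6500 + 120 × (19) = 6500 + (+2280) = 8780 ft.

8780 ft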